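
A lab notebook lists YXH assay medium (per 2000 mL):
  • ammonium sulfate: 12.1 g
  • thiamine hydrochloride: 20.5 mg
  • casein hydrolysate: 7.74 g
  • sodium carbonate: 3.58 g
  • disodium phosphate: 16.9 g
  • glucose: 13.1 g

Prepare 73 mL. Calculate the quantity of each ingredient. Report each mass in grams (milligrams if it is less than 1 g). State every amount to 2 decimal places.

ammonium sulfate 441.65 mg; thiamine hydrochloride 0.75 mg; casein hydrolysate 282.51 mg; sodium carbonate 130.67 mg; disodium phosphate 616.85 mg; glucose 478.15 mg

Ratio of target to recipe volume: 73 / 2000 = 0.0365.
ammonium sulfate: 12.1 g × (73 mL / 2000 mL) = 0.44165 g = 441.65 mg
thiamine hydrochloride: 20.5 mg × (73 mL / 2000 mL) = 0.75 mg
casein hydrolysate: 7.74 g × (73 mL / 2000 mL) = 0.28251 g = 282.51 mg
sodium carbonate: 3.58 g × (73 mL / 2000 mL) = 0.13067 g = 130.67 mg
disodium phosphate: 16.9 g × (73 mL / 2000 mL) = 0.61685 g = 616.85 mg
glucose: 13.1 g × (73 mL / 2000 mL) = 0.47815 g = 478.15 mg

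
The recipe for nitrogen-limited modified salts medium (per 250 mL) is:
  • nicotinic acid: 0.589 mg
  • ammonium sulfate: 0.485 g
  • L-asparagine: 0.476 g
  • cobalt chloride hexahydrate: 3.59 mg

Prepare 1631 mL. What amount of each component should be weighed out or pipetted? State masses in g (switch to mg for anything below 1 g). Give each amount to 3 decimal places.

nicotinic acid 3.843 mg; ammonium sulfate 3.164 g; L-asparagine 3.105 g; cobalt chloride hexahydrate 23.421 mg

Ratio of target to recipe volume: 1631 / 250 = 6.524.
nicotinic acid: 0.589 mg × (1631 mL / 250 mL) = 3.843 mg
ammonium sulfate: 0.485 g × (1631 mL / 250 mL) = 3.164 g
L-asparagine: 0.476 g × (1631 mL / 250 mL) = 3.105 g
cobalt chloride hexahydrate: 3.59 mg × (1631 mL / 250 mL) = 23.421 mg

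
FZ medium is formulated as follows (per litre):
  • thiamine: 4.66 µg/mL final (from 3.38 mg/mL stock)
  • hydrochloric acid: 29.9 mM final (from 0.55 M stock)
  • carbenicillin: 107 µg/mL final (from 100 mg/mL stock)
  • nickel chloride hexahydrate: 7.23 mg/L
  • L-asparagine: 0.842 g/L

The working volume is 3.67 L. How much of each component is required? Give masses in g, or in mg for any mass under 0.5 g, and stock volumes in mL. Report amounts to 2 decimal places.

Scale factor relative to 1 L: 3.67.
thiamine: C1V1 = C2V2 → 4.66 µg/mL × 3670 mL ÷ 3380 µg/mL = 5.06 mL
hydrochloric acid: C1V1 = C2V2 → 29.9 mM × 3670 mL ÷ 550 mM = 199.51 mL
carbenicillin: dilute stock: 107 µg/mL × 3670 mL ÷ 100000 µg/mL = 3.93 mL
nickel chloride hexahydrate: 7.23 mg/L × 3.67 L = 26.53 mg
L-asparagine: 0.842 g/L × 3.67 L = 3.09 g

thiamine 5.06 mL; hydrochloric acid 199.51 mL; carbenicillin 3.93 mL; nickel chloride hexahydrate 26.53 mg; L-asparagine 3.09 g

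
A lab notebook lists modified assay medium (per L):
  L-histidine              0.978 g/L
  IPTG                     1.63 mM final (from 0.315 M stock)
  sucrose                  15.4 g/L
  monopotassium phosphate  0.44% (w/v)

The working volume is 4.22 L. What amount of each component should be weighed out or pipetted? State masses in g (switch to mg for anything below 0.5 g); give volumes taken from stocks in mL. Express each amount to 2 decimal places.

L-histidine 4.13 g; IPTG 21.84 mL; sucrose 64.99 g; monopotassium phosphate 18.57 g

Scale factor relative to 1 L: 4.22.
L-histidine: 0.978 g/L × 4.22 L = 4.13 g
IPTG: dilute stock: 1.63 mM × 4220 mL ÷ 315 mM = 21.84 mL
sucrose: 15.4 g/L × 4.22 L = 64.99 g
monopotassium phosphate: 0.44 g per 100 mL × 4220 mL ÷ 100 = 18.57 g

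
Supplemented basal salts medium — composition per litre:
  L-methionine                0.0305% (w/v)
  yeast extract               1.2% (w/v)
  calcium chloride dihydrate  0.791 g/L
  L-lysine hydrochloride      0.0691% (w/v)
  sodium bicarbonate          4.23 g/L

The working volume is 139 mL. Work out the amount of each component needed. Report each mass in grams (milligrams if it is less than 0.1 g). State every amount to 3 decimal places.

L-methionine 42.395 mg; yeast extract 1.668 g; calcium chloride dihydrate 0.110 g; L-lysine hydrochloride 96.049 mg; sodium bicarbonate 0.588 g

Target volume = 139 mL = 0.139 L.
L-methionine: 0.0305 g per 100 mL × 139 mL ÷ 100 = 0.042395 g = 42.395 mg
yeast extract: 1.2% w/v = 12 g/L → 12 × 0.139 L = 1.668 g
calcium chloride dihydrate: 0.791 g/L × 0.139 L = 0.110 g
L-lysine hydrochloride: 0.0691 g per 100 mL × 139 mL ÷ 100 = 0.096049 g = 96.049 mg
sodium bicarbonate: 4.23 g/L × 0.139 L = 0.588 g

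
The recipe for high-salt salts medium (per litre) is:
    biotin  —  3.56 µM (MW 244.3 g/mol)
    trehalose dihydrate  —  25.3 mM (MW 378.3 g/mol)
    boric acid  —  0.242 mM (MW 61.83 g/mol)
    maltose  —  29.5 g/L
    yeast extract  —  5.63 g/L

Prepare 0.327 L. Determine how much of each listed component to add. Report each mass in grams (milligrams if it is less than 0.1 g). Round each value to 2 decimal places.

Working volume: 0.327 L.
biotin: 3.56 µmol/L × 244.3 g/mol × 0.327 L ÷ 1000 = 0.28 mg
trehalose dihydrate: 25.3 mmol/L × 378.3 g/mol × 0.327 L ÷ 1000 = 3.13 g
boric acid: 0.242 mmol/L × 61.83 mg/mmol × 0.327 L = 4.89 mg
maltose: 29.5 g/L × 0.327 L = 9.65 g
yeast extract: 5.63 g/L × 0.327 L = 1.84 g

biotin 0.28 mg; trehalose dihydrate 3.13 g; boric acid 4.89 mg; maltose 9.65 g; yeast extract 1.84 g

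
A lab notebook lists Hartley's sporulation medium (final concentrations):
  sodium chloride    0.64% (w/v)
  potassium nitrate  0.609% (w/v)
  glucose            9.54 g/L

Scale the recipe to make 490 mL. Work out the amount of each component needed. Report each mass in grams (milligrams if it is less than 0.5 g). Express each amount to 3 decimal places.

Target volume = 490 mL = 0.49 L.
sodium chloride: 0.64% w/v = 6.4 g/L → 6.4 × 0.49 L = 3.136 g
potassium nitrate: 0.609% w/v = 6.09 g/L → 6.09 × 0.49 L = 2.984 g
glucose: 9.54 g/L × 0.49 L = 4.675 g

sodium chloride 3.136 g; potassium nitrate 2.984 g; glucose 4.675 g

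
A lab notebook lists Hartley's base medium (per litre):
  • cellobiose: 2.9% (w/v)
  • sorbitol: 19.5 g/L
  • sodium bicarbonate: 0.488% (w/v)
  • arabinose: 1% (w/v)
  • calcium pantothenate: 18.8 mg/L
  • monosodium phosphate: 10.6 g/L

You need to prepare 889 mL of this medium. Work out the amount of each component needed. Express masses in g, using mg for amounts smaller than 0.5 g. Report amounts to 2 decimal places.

cellobiose 25.78 g; sorbitol 17.34 g; sodium bicarbonate 4.34 g; arabinose 8.89 g; calcium pantothenate 16.71 mg; monosodium phosphate 9.42 g

Working volume: 889 mL = 0.889 L.
cellobiose: 2.9 g per 100 mL × 889 mL ÷ 100 = 25.78 g
sorbitol: 19.5 g/L × 0.889 L = 17.34 g
sodium bicarbonate: 0.488% w/v = 4.88 g/L → 4.88 × 0.889 L = 4.34 g
arabinose: 1% w/v = 10 g/L → 10 × 0.889 L = 8.89 g
calcium pantothenate: 18.8 mg/L × 0.889 L = 16.71 mg
monosodium phosphate: 10.6 g/L × 0.889 L = 9.42 g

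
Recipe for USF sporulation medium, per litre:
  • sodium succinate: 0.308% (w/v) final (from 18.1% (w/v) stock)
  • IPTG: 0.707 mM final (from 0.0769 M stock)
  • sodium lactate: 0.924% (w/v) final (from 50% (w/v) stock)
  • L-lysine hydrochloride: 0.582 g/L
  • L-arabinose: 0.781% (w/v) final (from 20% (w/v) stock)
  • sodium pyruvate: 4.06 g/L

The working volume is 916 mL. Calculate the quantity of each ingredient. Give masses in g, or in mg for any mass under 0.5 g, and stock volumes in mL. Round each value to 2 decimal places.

Target volume = 916 mL = 0.916 L.
sodium succinate: dilute stock: 0.308% ÷ 18.1% × 916 mL = 15.59 mL
IPTG: C1V1 = C2V2 → 0.707 mM × 916 mL ÷ 76.9 mM = 8.42 mL
sodium lactate: C1V1 = C2V2 → 0.924% ÷ 50% × 916 mL = 16.93 mL
L-lysine hydrochloride: 0.582 g/L × 0.916 L = 0.53 g
L-arabinose: V = C2·V2/C1 = 0.781% ÷ 20% × 916 mL = 35.77 mL
sodium pyruvate: 4.06 g/L × 0.916 L = 3.72 g

sodium succinate 15.59 mL; IPTG 8.42 mL; sodium lactate 16.93 mL; L-lysine hydrochloride 0.53 g; L-arabinose 35.77 mL; sodium pyruvate 3.72 g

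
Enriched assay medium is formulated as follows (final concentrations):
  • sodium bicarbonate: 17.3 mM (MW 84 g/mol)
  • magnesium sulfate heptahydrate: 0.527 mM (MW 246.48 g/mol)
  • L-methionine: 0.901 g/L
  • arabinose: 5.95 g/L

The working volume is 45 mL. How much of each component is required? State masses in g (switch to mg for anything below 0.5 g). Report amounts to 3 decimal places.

sodium bicarbonate 65.394 mg; magnesium sulfate heptahydrate 5.845 mg; L-methionine 40.545 mg; arabinose 267.750 mg

Scale factor relative to 1 L: 0.045.
sodium bicarbonate: 17.3 mmol/L × 84 mg/mmol × 0.045 L = 65.394 mg
magnesium sulfate heptahydrate: 0.527 mmol/L × 246.48 mg/mmol × 0.045 L = 5.845 mg
L-methionine: 0.901 g/L × 0.045 L = 0.040545 g = 40.545 mg
arabinose: 5.95 g/L × 0.045 L = 0.26775 g = 267.750 mg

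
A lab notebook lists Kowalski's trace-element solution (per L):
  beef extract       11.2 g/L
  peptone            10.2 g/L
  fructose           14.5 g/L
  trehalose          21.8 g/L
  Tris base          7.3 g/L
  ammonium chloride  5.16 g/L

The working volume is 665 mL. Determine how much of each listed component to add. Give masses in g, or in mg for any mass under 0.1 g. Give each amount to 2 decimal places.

beef extract 7.45 g; peptone 6.78 g; fructose 9.64 g; trehalose 14.50 g; Tris base 4.85 g; ammonium chloride 3.43 g

Target volume = 665 mL = 0.665 L.
beef extract: 11.2 g/L × 0.665 L = 7.45 g
peptone: 10.2 g/L × 0.665 L = 6.78 g
fructose: 14.5 g/L × 0.665 L = 9.64 g
trehalose: 21.8 g/L × 0.665 L = 14.50 g
Tris base: 7.3 g/L × 0.665 L = 4.85 g
ammonium chloride: 5.16 g/L × 0.665 L = 3.43 g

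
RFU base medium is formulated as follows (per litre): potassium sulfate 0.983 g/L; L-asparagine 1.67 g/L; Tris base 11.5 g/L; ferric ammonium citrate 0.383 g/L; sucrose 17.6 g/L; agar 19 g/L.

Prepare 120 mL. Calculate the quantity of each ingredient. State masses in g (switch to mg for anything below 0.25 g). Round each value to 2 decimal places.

potassium sulfate 117.96 mg; L-asparagine 200.40 mg; Tris base 1.38 g; ferric ammonium citrate 45.96 mg; sucrose 2.11 g; agar 2.28 g

Scale factor relative to 1 L: 0.12.
potassium sulfate: 0.983 g/L × 0.12 L = 0.11796 g = 117.96 mg
L-asparagine: 1.67 g/L × 0.12 L = 0.2004 g = 200.40 mg
Tris base: 11.5 g/L × 0.12 L = 1.38 g
ferric ammonium citrate: 0.383 g/L × 0.12 L = 0.04596 g = 45.96 mg
sucrose: 17.6 g/L × 0.12 L = 2.11 g
agar: 19 g/L × 0.12 L = 2.28 g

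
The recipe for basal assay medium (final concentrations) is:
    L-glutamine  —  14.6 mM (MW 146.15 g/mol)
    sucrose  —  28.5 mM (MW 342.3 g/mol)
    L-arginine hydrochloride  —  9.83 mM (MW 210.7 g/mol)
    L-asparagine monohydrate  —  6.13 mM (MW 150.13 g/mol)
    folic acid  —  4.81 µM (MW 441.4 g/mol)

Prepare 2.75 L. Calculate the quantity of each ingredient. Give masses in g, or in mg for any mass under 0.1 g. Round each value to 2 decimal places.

Working volume: 2.75 L.
L-glutamine: 14.6 mmol/L × 146.15 g/mol × 2.75 L ÷ 1000 = 5.87 g
sucrose: 28.5 mmol/L × 342.3 g/mol × 2.75 L ÷ 1000 = 26.83 g
L-arginine hydrochloride: 9.83 mmol/L × 210.7 g/mol × 2.75 L ÷ 1000 = 5.70 g
L-asparagine monohydrate: 6.13 mmol/L × 150.13 g/mol × 2.75 L ÷ 1000 = 2.53 g
folic acid: 4.81 µmol/L × 441.4 g/mol × 2.75 L ÷ 1000 = 5.84 mg

L-glutamine 5.87 g; sucrose 26.83 g; L-arginine hydrochloride 5.70 g; L-asparagine monohydrate 2.53 g; folic acid 5.84 mg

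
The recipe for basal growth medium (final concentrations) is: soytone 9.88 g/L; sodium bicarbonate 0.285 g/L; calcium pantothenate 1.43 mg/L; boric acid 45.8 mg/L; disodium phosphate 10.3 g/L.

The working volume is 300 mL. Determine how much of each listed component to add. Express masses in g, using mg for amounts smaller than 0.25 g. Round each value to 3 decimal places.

Scale factor relative to 1 L: 0.3.
soytone: 9.88 g/L × 0.3 L = 2.964 g
sodium bicarbonate: 0.285 g/L × 0.3 L = 0.0855 g = 85.500 mg
calcium pantothenate: 1.43 mg/L × 0.3 L = 0.429 mg
boric acid: 45.8 mg/L × 0.3 L = 13.740 mg
disodium phosphate: 10.3 g/L × 0.3 L = 3.090 g

soytone 2.964 g; sodium bicarbonate 85.500 mg; calcium pantothenate 0.429 mg; boric acid 13.740 mg; disodium phosphate 3.090 g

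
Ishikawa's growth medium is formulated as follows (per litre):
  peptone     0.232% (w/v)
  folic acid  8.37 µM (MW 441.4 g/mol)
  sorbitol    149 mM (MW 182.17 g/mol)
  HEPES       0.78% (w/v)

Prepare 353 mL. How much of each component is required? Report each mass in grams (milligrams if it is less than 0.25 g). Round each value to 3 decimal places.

Target volume = 353 mL = 0.353 L.
peptone: 0.232% w/v = 2.32 g/L → 2.32 × 0.353 L = 0.819 g
folic acid: 8.37 µmol/L × 441.4 g/mol × 0.353 L ÷ 1000 = 1.304 mg
sorbitol: 149 mmol/L × 182.17 g/mol × 0.353 L ÷ 1000 = 9.582 g
HEPES: 0.78% w/v = 7.8 g/L → 7.8 × 0.353 L = 2.753 g

peptone 0.819 g; folic acid 1.304 mg; sorbitol 9.582 g; HEPES 2.753 g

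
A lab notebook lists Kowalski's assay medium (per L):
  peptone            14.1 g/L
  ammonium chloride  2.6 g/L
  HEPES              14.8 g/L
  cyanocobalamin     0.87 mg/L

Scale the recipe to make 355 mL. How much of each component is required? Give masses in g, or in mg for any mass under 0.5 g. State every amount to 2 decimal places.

Target volume = 355 mL = 0.355 L.
peptone: 14.1 g/L × 0.355 L = 5.01 g
ammonium chloride: 2.6 g/L × 0.355 L = 0.92 g
HEPES: 14.8 g/L × 0.355 L = 5.25 g
cyanocobalamin: 0.87 mg/L × 0.355 L = 0.31 mg

peptone 5.01 g; ammonium chloride 0.92 g; HEPES 5.25 g; cyanocobalamin 0.31 mg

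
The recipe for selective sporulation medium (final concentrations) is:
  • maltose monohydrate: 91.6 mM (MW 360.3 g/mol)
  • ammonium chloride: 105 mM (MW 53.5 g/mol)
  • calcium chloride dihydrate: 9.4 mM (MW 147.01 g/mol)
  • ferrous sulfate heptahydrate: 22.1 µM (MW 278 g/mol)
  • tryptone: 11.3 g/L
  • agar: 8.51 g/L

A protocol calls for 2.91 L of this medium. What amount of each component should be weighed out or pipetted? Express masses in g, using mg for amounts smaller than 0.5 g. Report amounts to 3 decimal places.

maltose monohydrate 96.040 g; ammonium chloride 16.347 g; calcium chloride dihydrate 4.021 g; ferrous sulfate heptahydrate 17.878 mg; tryptone 32.883 g; agar 24.764 g

Working volume: 2.91 L.
maltose monohydrate: 91.6 mmol/L × 360.3 g/mol × 2.91 L ÷ 1000 = 96.040 g
ammonium chloride: 105 mmol/L × 53.5 g/mol × 2.91 L ÷ 1000 = 16.347 g
calcium chloride dihydrate: 9.4 mmol/L × 147.01 g/mol × 2.91 L ÷ 1000 = 4.021 g
ferrous sulfate heptahydrate: 22.1 µmol/L × 278 g/mol × 2.91 L ÷ 1000 = 17.878 mg
tryptone: 11.3 g/L × 2.91 L = 32.883 g
agar: 8.51 g/L × 2.91 L = 24.764 g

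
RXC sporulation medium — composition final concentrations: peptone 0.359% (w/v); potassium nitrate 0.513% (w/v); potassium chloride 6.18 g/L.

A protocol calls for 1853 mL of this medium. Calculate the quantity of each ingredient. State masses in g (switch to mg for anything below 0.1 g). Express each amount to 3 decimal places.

Target volume = 1853 mL = 1.853 L.
peptone: 0.359 g per 100 mL × 1853 mL ÷ 100 = 6.652 g
potassium nitrate: 0.513% w/v = 5.13 g/L → 5.13 × 1.853 L = 9.506 g
potassium chloride: 6.18 g/L × 1.853 L = 11.452 g

peptone 6.652 g; potassium nitrate 9.506 g; potassium chloride 11.452 g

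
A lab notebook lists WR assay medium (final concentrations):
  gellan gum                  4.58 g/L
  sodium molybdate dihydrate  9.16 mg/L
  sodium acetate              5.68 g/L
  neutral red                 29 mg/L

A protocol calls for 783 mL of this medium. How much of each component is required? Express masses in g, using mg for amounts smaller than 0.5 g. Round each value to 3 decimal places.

Working volume: 783 mL = 0.783 L.
gellan gum: 4.58 g/L × 0.783 L = 3.586 g
sodium molybdate dihydrate: 9.16 mg/L × 0.783 L = 7.172 mg
sodium acetate: 5.68 g/L × 0.783 L = 4.447 g
neutral red: 29 mg/L × 0.783 L = 22.707 mg

gellan gum 3.586 g; sodium molybdate dihydrate 7.172 mg; sodium acetate 4.447 g; neutral red 22.707 mg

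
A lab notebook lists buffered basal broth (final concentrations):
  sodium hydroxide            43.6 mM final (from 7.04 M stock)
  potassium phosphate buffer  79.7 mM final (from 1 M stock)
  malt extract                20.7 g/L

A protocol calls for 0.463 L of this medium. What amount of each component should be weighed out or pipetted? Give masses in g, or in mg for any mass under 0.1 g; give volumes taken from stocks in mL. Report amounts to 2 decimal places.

sodium hydroxide 2.87 mL; potassium phosphate buffer 36.90 mL; malt extract 9.58 g

Working volume: 0.463 L.
sodium hydroxide: dilute stock: 43.6 mM × 463 mL ÷ 7040 mM = 2.87 mL
potassium phosphate buffer: V = C2·V2/C1 = 79.7 mM × 463 mL ÷ 1000 mM = 36.90 mL
malt extract: 20.7 g/L × 0.463 L = 9.58 g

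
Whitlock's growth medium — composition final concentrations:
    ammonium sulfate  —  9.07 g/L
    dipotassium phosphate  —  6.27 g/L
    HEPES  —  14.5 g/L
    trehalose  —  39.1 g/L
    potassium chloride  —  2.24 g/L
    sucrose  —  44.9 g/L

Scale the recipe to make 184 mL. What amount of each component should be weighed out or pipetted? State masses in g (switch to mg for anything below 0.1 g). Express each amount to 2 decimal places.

ammonium sulfate 1.67 g; dipotassium phosphate 1.15 g; HEPES 2.67 g; trehalose 7.19 g; potassium chloride 0.41 g; sucrose 8.26 g

Working volume: 184 mL = 0.184 L.
ammonium sulfate: 9.07 g/L × 0.184 L = 1.67 g
dipotassium phosphate: 6.27 g/L × 0.184 L = 1.15 g
HEPES: 14.5 g/L × 0.184 L = 2.67 g
trehalose: 39.1 g/L × 0.184 L = 7.19 g
potassium chloride: 2.24 g/L × 0.184 L = 0.41 g
sucrose: 44.9 g/L × 0.184 L = 8.26 g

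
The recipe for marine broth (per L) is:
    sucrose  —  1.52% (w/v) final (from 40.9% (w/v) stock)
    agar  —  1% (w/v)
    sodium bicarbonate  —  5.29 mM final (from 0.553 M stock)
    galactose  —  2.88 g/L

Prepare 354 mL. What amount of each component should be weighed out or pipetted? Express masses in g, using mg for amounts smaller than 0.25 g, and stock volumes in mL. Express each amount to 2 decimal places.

Working volume: 354 mL = 0.354 L.
sucrose: dilute stock: 1.52% ÷ 40.9% × 354 mL = 13.16 mL
agar: 1 g per 100 mL × 354 mL ÷ 100 = 3.54 g
sodium bicarbonate: V = C2·V2/C1 = 5.29 mM × 354 mL ÷ 553 mM = 3.39 mL
galactose: 2.88 g/L × 0.354 L = 1.02 g

sucrose 13.16 mL; agar 3.54 g; sodium bicarbonate 3.39 mL; galactose 1.02 g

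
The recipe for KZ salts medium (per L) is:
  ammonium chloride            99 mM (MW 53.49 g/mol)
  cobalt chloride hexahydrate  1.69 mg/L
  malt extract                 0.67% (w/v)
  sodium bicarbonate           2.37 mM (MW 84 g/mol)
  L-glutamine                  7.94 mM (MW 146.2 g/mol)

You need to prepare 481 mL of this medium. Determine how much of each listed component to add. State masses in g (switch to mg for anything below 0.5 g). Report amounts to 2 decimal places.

ammonium chloride 2.55 g; cobalt chloride hexahydrate 0.81 mg; malt extract 3.22 g; sodium bicarbonate 95.76 mg; L-glutamine 0.56 g

Working volume: 481 mL = 0.481 L.
ammonium chloride: 99 mmol/L × 53.49 g/mol × 0.481 L ÷ 1000 = 2.55 g
cobalt chloride hexahydrate: 1.69 mg/L × 0.481 L = 0.81 mg
malt extract: 0.67% w/v = 6.7 g/L → 6.7 × 0.481 L = 3.22 g
sodium bicarbonate: 2.37 mmol/L × 84 mg/mmol × 0.481 L = 95.76 mg
L-glutamine: 7.94 mmol/L × 146.2 g/mol × 0.481 L ÷ 1000 = 0.56 g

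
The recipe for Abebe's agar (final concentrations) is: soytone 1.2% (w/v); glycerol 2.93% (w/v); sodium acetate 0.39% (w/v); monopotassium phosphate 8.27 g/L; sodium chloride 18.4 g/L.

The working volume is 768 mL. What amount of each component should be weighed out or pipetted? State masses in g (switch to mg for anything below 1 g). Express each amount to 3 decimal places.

soytone 9.216 g; glycerol 22.502 g; sodium acetate 2.995 g; monopotassium phosphate 6.351 g; sodium chloride 14.131 g

Target volume = 768 mL = 0.768 L.
soytone: 1.2 g per 100 mL × 768 mL ÷ 100 = 9.216 g
glycerol: 2.93 g per 100 mL × 768 mL ÷ 100 = 22.502 g
sodium acetate: 0.39% w/v = 3.9 g/L → 3.9 × 0.768 L = 2.995 g
monopotassium phosphate: 8.27 g/L × 0.768 L = 6.351 g
sodium chloride: 18.4 g/L × 0.768 L = 14.131 g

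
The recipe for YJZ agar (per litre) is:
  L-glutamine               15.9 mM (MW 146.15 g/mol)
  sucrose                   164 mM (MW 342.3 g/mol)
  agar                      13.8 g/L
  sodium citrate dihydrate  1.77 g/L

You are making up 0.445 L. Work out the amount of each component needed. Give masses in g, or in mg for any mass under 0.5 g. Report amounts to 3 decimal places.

Scale factor relative to 1 L: 0.445.
L-glutamine: 15.9 mmol/L × 146.15 g/mol × 0.445 L ÷ 1000 = 1.034 g
sucrose: 164 mmol/L × 342.3 g/mol × 0.445 L ÷ 1000 = 24.981 g
agar: 13.8 g/L × 0.445 L = 6.141 g
sodium citrate dihydrate: 1.77 g/L × 0.445 L = 0.788 g

L-glutamine 1.034 g; sucrose 24.981 g; agar 6.141 g; sodium citrate dihydrate 0.788 g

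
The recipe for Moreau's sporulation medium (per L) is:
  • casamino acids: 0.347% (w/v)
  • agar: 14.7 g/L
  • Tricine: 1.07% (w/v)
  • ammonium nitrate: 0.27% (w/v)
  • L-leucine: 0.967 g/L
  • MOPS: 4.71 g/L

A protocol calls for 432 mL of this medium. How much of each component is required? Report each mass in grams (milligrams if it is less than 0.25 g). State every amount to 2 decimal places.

Scale factor relative to 1 L: 0.432.
casamino acids: 0.347% w/v = 3.47 g/L → 3.47 × 0.432 L = 1.50 g
agar: 14.7 g/L × 0.432 L = 6.35 g
Tricine: 1.07% w/v = 10.7 g/L → 10.7 × 0.432 L = 4.62 g
ammonium nitrate: 0.27 g per 100 mL × 432 mL ÷ 100 = 1.17 g
L-leucine: 0.967 g/L × 0.432 L = 0.42 g
MOPS: 4.71 g/L × 0.432 L = 2.03 g

casamino acids 1.50 g; agar 6.35 g; Tricine 4.62 g; ammonium nitrate 1.17 g; L-leucine 0.42 g; MOPS 2.03 g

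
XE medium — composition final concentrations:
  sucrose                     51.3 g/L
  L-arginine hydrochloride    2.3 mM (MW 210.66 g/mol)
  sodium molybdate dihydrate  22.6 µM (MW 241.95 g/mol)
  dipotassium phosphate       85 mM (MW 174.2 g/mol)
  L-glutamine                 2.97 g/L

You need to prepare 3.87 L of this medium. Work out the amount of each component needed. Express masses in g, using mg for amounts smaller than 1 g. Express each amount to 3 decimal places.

sucrose 198.531 g; L-arginine hydrochloride 1.875 g; sodium molybdate dihydrate 21.161 mg; dipotassium phosphate 57.303 g; L-glutamine 11.494 g

Scale factor relative to 1 L: 3.87.
sucrose: 51.3 g/L × 3.87 L = 198.531 g
L-arginine hydrochloride: 2.3 mmol/L × 210.66 g/mol × 3.87 L ÷ 1000 = 1.875 g
sodium molybdate dihydrate: 22.6 µmol/L × 241.95 g/mol × 3.87 L ÷ 1000 = 21.161 mg
dipotassium phosphate: 85 mmol/L × 174.2 g/mol × 3.87 L ÷ 1000 = 57.303 g
L-glutamine: 2.97 g/L × 3.87 L = 11.494 g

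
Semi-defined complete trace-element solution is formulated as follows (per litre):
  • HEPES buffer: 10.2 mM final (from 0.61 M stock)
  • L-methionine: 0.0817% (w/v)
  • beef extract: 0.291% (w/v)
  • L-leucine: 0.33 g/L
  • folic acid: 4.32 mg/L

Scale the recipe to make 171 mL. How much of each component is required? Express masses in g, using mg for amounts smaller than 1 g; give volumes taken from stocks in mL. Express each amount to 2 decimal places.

Working volume: 171 mL = 0.171 L.
HEPES buffer: V = C2·V2/C1 = 10.2 mM × 171 mL ÷ 610 mM = 2.86 mL
L-methionine: 0.0817 g per 100 mL × 171 mL ÷ 100 = 0.139707 g = 139.71 mg
beef extract: 0.291% w/v = 2.91 g/L → 2.91 × 0.171 L = 0.49761 g = 497.61 mg
L-leucine: 0.33 g/L × 0.171 L = 0.05643 g = 56.43 mg
folic acid: 4.32 mg/L × 0.171 L = 0.74 mg

HEPES buffer 2.86 mL; L-methionine 139.71 mg; beef extract 497.61 mg; L-leucine 56.43 mg; folic acid 0.74 mg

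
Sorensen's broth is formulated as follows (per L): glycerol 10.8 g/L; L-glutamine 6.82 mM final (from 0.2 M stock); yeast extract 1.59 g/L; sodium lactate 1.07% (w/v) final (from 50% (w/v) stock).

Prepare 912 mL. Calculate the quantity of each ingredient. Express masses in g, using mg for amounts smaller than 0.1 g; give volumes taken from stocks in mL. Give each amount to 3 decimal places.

glycerol 9.850 g; L-glutamine 31.099 mL; yeast extract 1.450 g; sodium lactate 19.517 mL

Scale factor relative to 1 L: 0.912.
glycerol: 10.8 g/L × 0.912 L = 9.850 g
L-glutamine: C1V1 = C2V2 → 6.82 mM × 912 mL ÷ 200 mM = 31.099 mL
yeast extract: 1.59 g/L × 0.912 L = 1.450 g
sodium lactate: C1V1 = C2V2 → 1.07% ÷ 50% × 912 mL = 19.517 mL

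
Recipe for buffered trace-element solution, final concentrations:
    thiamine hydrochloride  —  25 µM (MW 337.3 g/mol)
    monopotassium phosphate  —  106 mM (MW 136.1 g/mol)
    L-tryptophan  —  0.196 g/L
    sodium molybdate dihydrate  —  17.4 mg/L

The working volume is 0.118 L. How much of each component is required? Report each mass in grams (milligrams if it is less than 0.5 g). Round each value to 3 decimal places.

thiamine hydrochloride 0.995 mg; monopotassium phosphate 1.702 g; L-tryptophan 23.128 mg; sodium molybdate dihydrate 2.053 mg

Working volume: 0.118 L.
thiamine hydrochloride: 25 µmol/L × 337.3 g/mol × 0.118 L ÷ 1000 = 0.995 mg
monopotassium phosphate: 106 mmol/L × 136.1 g/mol × 0.118 L ÷ 1000 = 1.702 g
L-tryptophan: 0.196 g/L × 0.118 L = 0.023128 g = 23.128 mg
sodium molybdate dihydrate: 17.4 mg/L × 0.118 L = 2.053 mg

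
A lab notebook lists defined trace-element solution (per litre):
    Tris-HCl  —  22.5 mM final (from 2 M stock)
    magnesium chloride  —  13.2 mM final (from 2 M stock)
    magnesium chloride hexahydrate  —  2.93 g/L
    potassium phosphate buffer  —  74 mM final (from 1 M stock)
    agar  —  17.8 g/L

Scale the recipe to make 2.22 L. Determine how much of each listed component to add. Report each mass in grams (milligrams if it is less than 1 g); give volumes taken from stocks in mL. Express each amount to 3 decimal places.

Tris-HCl 24.975 mL; magnesium chloride 14.652 mL; magnesium chloride hexahydrate 6.505 g; potassium phosphate buffer 164.280 mL; agar 39.516 g

Scale factor relative to 1 L: 2.22.
Tris-HCl: V = C2·V2/C1 = 22.5 mM × 2220 mL ÷ 2000 mM = 24.975 mL
magnesium chloride: V = C2·V2/C1 = 13.2 mM × 2220 mL ÷ 2000 mM = 14.652 mL
magnesium chloride hexahydrate: 2.93 g/L × 2.22 L = 6.505 g
potassium phosphate buffer: V = C2·V2/C1 = 74 mM × 2220 mL ÷ 1000 mM = 164.280 mL
agar: 17.8 g/L × 2.22 L = 39.516 g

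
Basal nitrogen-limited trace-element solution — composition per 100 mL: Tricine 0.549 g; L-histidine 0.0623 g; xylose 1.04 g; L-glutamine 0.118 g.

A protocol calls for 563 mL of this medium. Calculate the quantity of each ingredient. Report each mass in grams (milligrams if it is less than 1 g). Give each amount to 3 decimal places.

Scale factor = 563 mL / 100 mL = 5.63.
Tricine: 0.549 g × (563 mL / 100 mL) = 3.091 g
L-histidine: 0.0623 g × (563 mL / 100 mL) = 0.350749 g = 350.749 mg
xylose: 1.04 g × (563 mL / 100 mL) = 5.855 g
L-glutamine: 0.118 g × (563 mL / 100 mL) = 0.66434 g = 664.340 mg

Tricine 3.091 g; L-histidine 350.749 mg; xylose 5.855 g; L-glutamine 664.340 mg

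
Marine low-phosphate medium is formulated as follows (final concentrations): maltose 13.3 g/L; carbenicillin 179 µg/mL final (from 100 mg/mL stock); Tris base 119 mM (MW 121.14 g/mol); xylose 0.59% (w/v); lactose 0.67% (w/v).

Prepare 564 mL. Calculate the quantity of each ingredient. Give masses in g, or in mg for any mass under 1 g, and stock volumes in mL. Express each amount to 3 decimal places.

Working volume: 564 mL = 0.564 L.
maltose: 13.3 g/L × 0.564 L = 7.501 g
carbenicillin: C1V1 = C2V2 → 179 µg/mL × 564 mL ÷ 100000 µg/mL = 1.010 mL
Tris base: 119 mmol/L × 121.14 g/mol × 0.564 L ÷ 1000 = 8.130 g
xylose: 0.59% w/v = 5.9 g/L → 5.9 × 0.564 L = 3.328 g
lactose: 0.67 g per 100 mL × 564 mL ÷ 100 = 3.779 g

maltose 7.501 g; carbenicillin 1.010 mL; Tris base 8.130 g; xylose 3.328 g; lactose 3.779 g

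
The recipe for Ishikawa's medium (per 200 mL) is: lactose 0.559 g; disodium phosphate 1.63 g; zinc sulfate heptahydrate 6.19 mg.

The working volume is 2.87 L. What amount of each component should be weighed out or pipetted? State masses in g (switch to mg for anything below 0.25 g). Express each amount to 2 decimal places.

lactose 8.02 g; disodium phosphate 23.39 g; zinc sulfate heptahydrate 88.83 mg

Scale factor = 2870 mL / 200 mL = 14.35.
lactose: 0.559 g × (2870 mL / 200 mL) = 8.02 g
disodium phosphate: 1.63 g × (2870 mL / 200 mL) = 23.39 g
zinc sulfate heptahydrate: 6.19 mg × (2870 mL / 200 mL) = 88.83 mg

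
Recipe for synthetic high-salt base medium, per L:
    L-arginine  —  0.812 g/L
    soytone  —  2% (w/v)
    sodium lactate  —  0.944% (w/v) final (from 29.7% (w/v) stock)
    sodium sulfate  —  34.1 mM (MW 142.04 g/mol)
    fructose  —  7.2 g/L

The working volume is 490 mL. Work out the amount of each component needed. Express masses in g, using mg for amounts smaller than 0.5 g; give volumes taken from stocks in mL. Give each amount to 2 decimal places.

Target volume = 490 mL = 0.49 L.
L-arginine: 0.812 g/L × 0.49 L = 0.39788 g = 397.88 mg
soytone: 2 g per 100 mL × 490 mL ÷ 100 = 9.80 g
sodium lactate: dilute stock: 0.944% ÷ 29.7% × 490 mL = 15.57 mL
sodium sulfate: 34.1 mmol/L × 142.04 g/mol × 0.49 L ÷ 1000 = 2.37 g
fructose: 7.2 g/L × 0.49 L = 3.53 g

L-arginine 397.88 mg; soytone 9.80 g; sodium lactate 15.57 mL; sodium sulfate 2.37 g; fructose 3.53 g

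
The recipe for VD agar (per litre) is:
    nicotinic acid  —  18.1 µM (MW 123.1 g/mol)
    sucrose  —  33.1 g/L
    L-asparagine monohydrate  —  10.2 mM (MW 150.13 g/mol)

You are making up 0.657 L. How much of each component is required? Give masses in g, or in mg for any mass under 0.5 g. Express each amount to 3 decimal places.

Working volume: 0.657 L.
nicotinic acid: 18.1 µmol/L × 123.1 g/mol × 0.657 L ÷ 1000 = 1.464 mg
sucrose: 33.1 g/L × 0.657 L = 21.747 g
L-asparagine monohydrate: 10.2 mmol/L × 150.13 g/mol × 0.657 L ÷ 1000 = 1.006 g

nicotinic acid 1.464 mg; sucrose 21.747 g; L-asparagine monohydrate 1.006 g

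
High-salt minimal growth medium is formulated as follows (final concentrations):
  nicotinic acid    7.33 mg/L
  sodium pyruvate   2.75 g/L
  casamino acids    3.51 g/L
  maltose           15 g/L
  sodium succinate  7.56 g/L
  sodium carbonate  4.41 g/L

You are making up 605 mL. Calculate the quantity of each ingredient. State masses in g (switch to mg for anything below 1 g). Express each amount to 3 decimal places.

nicotinic acid 4.435 mg; sodium pyruvate 1.664 g; casamino acids 2.124 g; maltose 9.075 g; sodium succinate 4.574 g; sodium carbonate 2.668 g

Target volume = 605 mL = 0.605 L.
nicotinic acid: 7.33 mg/L × 0.605 L = 4.435 mg
sodium pyruvate: 2.75 g/L × 0.605 L = 1.664 g
casamino acids: 3.51 g/L × 0.605 L = 2.124 g
maltose: 15 g/L × 0.605 L = 9.075 g
sodium succinate: 7.56 g/L × 0.605 L = 4.574 g
sodium carbonate: 4.41 g/L × 0.605 L = 2.668 g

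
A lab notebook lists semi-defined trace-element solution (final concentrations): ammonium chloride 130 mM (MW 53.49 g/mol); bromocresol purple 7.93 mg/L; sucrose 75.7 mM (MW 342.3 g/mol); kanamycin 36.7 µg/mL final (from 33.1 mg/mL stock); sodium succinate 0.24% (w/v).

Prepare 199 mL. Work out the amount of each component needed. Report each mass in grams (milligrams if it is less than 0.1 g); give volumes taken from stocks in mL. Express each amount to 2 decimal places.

ammonium chloride 1.38 g; bromocresol purple 1.58 mg; sucrose 5.16 g; kanamycin 0.22 mL; sodium succinate 0.48 g

Working volume: 199 mL = 0.199 L.
ammonium chloride: 130 mmol/L × 53.49 g/mol × 0.199 L ÷ 1000 = 1.38 g
bromocresol purple: 7.93 mg/L × 0.199 L = 1.58 mg
sucrose: 75.7 mmol/L × 342.3 g/mol × 0.199 L ÷ 1000 = 5.16 g
kanamycin: C1V1 = C2V2 → 36.7 µg/mL × 199 mL ÷ 33100 µg/mL = 0.22 mL
sodium succinate: 0.24% w/v = 2.4 g/L → 2.4 × 0.199 L = 0.48 g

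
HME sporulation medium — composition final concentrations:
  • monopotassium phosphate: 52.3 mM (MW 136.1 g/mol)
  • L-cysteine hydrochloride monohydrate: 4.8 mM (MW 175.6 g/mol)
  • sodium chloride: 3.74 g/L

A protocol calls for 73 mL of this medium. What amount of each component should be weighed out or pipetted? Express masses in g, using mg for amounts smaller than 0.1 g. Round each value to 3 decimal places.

monopotassium phosphate 0.520 g; L-cysteine hydrochloride monohydrate 61.530 mg; sodium chloride 0.273 g

Scale factor relative to 1 L: 0.073.
monopotassium phosphate: 52.3 mmol/L × 136.1 g/mol × 0.073 L ÷ 1000 = 0.520 g
L-cysteine hydrochloride monohydrate: 4.8 mmol/L × 175.6 mg/mmol × 0.073 L = 61.530 mg
sodium chloride: 3.74 g/L × 0.073 L = 0.273 g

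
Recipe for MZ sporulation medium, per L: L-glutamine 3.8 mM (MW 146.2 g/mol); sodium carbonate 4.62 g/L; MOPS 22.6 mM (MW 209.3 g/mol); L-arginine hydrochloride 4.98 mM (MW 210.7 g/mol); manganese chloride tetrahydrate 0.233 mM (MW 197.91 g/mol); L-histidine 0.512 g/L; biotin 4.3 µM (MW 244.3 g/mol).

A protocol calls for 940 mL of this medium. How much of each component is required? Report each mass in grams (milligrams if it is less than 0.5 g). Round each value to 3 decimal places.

L-glutamine 0.522 g; sodium carbonate 4.343 g; MOPS 4.446 g; L-arginine hydrochloride 0.986 g; manganese chloride tetrahydrate 43.346 mg; L-histidine 481.280 mg; biotin 0.987 mg

Target volume = 940 mL = 0.94 L.
L-glutamine: 3.8 mmol/L × 146.2 g/mol × 0.94 L ÷ 1000 = 0.522 g
sodium carbonate: 4.62 g/L × 0.94 L = 4.343 g
MOPS: 22.6 mmol/L × 209.3 g/mol × 0.94 L ÷ 1000 = 4.446 g
L-arginine hydrochloride: 4.98 mmol/L × 210.7 g/mol × 0.94 L ÷ 1000 = 0.986 g
manganese chloride tetrahydrate: 0.233 mmol/L × 197.91 mg/mmol × 0.94 L = 43.346 mg
L-histidine: 0.512 g/L × 0.94 L = 0.48128 g = 481.280 mg
biotin: 4.3 µmol/L × 244.3 g/mol × 0.94 L ÷ 1000 = 0.987 mg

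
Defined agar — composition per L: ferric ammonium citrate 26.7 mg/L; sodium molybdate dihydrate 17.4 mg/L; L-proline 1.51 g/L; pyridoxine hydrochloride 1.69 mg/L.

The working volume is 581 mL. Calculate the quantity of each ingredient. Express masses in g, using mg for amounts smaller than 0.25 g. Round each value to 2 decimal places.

Working volume: 581 mL = 0.581 L.
ferric ammonium citrate: 26.7 mg/L × 0.581 L = 15.51 mg
sodium molybdate dihydrate: 17.4 mg/L × 0.581 L = 10.11 mg
L-proline: 1.51 g/L × 0.581 L = 0.88 g
pyridoxine hydrochloride: 1.69 mg/L × 0.581 L = 0.98 mg

ferric ammonium citrate 15.51 mg; sodium molybdate dihydrate 10.11 mg; L-proline 0.88 g; pyridoxine hydrochloride 0.98 mg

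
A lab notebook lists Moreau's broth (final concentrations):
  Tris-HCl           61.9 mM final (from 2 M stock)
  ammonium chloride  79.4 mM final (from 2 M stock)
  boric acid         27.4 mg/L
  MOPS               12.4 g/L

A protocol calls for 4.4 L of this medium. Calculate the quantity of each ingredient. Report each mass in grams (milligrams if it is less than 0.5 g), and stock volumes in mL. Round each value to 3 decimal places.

Scale factor relative to 1 L: 4.4.
Tris-HCl: V = C2·V2/C1 = 61.9 mM × 4400 mL ÷ 2000 mM = 136.180 mL
ammonium chloride: C1V1 = C2V2 → 79.4 mM × 4400 mL ÷ 2000 mM = 174.680 mL
boric acid: 27.4 mg/L × 4.4 L = 120.560 mg
MOPS: 12.4 g/L × 4.4 L = 54.560 g

Tris-HCl 136.180 mL; ammonium chloride 174.680 mL; boric acid 120.560 mg; MOPS 54.560 g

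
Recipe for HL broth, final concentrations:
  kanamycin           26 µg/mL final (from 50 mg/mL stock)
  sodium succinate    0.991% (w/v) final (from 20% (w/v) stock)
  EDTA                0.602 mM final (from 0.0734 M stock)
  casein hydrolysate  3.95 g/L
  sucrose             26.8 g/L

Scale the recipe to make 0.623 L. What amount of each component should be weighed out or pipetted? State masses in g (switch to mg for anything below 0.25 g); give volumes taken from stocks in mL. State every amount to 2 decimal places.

Scale factor relative to 1 L: 0.623.
kanamycin: dilute stock: 26 µg/mL × 623 mL ÷ 50000 µg/mL = 0.32 mL
sodium succinate: dilute stock: 0.991% ÷ 20% × 623 mL = 30.87 mL
EDTA: dilute stock: 0.602 mM × 623 mL ÷ 73.4 mM = 5.11 mL
casein hydrolysate: 3.95 g/L × 0.623 L = 2.46 g
sucrose: 26.8 g/L × 0.623 L = 16.70 g

kanamycin 0.32 mL; sodium succinate 30.87 mL; EDTA 5.11 mL; casein hydrolysate 2.46 g; sucrose 16.70 g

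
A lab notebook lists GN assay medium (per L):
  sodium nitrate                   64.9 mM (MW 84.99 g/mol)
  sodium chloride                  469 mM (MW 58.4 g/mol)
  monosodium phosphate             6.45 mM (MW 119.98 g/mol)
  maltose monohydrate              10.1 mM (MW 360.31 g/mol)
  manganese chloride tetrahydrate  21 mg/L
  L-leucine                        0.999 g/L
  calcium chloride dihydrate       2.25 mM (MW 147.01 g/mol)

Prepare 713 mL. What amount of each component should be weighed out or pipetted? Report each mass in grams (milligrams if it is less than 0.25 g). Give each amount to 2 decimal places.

Working volume: 713 mL = 0.713 L.
sodium nitrate: 64.9 mmol/L × 84.99 g/mol × 0.713 L ÷ 1000 = 3.93 g
sodium chloride: 469 mmol/L × 58.4 g/mol × 0.713 L ÷ 1000 = 19.53 g
monosodium phosphate: 6.45 mmol/L × 119.98 g/mol × 0.713 L ÷ 1000 = 0.55 g
maltose monohydrate: 10.1 mmol/L × 360.31 g/mol × 0.713 L ÷ 1000 = 2.59 g
manganese chloride tetrahydrate: 21 mg/L × 0.713 L = 14.97 mg
L-leucine: 0.999 g/L × 0.713 L = 0.71 g
calcium chloride dihydrate: 2.25 mmol/L × 147.01 mg/mmol × 0.713 L = 235.84 mg

sodium nitrate 3.93 g; sodium chloride 19.53 g; monosodium phosphate 0.55 g; maltose monohydrate 2.59 g; manganese chloride tetrahydrate 14.97 mg; L-leucine 0.71 g; calcium chloride dihydrate 235.84 mg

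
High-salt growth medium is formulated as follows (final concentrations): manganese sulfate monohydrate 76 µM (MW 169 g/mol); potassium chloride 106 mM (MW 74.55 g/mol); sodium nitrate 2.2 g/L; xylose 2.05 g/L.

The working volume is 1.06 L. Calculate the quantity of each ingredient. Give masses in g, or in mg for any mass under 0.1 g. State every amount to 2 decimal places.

Scale factor relative to 1 L: 1.06.
manganese sulfate monohydrate: 76 µmol/L × 169 g/mol × 1.06 L ÷ 1000 = 13.61 mg
potassium chloride: 106 mmol/L × 74.55 g/mol × 1.06 L ÷ 1000 = 8.38 g
sodium nitrate: 2.2 g/L × 1.06 L = 2.33 g
xylose: 2.05 g/L × 1.06 L = 2.17 g

manganese sulfate monohydrate 13.61 mg; potassium chloride 8.38 g; sodium nitrate 2.33 g; xylose 2.17 g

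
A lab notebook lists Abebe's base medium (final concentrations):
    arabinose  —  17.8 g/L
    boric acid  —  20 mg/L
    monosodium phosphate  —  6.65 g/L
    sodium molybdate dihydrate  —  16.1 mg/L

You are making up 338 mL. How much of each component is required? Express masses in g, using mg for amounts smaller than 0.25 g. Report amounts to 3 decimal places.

arabinose 6.016 g; boric acid 6.760 mg; monosodium phosphate 2.248 g; sodium molybdate dihydrate 5.442 mg

Scale factor relative to 1 L: 0.338.
arabinose: 17.8 g/L × 0.338 L = 6.016 g
boric acid: 20 mg/L × 0.338 L = 6.760 mg
monosodium phosphate: 6.65 g/L × 0.338 L = 2.248 g
sodium molybdate dihydrate: 16.1 mg/L × 0.338 L = 5.442 mg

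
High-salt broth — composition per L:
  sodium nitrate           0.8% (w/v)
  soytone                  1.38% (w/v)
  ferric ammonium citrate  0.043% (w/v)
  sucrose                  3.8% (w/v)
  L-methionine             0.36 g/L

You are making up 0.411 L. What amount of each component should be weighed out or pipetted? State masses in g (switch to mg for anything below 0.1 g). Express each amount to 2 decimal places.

Working volume: 0.411 L.
sodium nitrate: 0.8 g per 100 mL × 411 mL ÷ 100 = 3.29 g
soytone: 1.38 g per 100 mL × 411 mL ÷ 100 = 5.67 g
ferric ammonium citrate: 0.043 g per 100 mL × 411 mL ÷ 100 = 0.18 g
sucrose: 3.8% w/v = 38 g/L → 38 × 0.411 L = 15.62 g
L-methionine: 0.36 g/L × 0.411 L = 0.15 g

sodium nitrate 3.29 g; soytone 5.67 g; ferric ammonium citrate 0.18 g; sucrose 15.62 g; L-methionine 0.15 g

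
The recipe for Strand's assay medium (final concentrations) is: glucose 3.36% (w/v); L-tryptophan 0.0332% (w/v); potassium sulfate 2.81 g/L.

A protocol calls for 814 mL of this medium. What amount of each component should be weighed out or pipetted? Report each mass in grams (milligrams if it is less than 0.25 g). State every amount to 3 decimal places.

glucose 27.350 g; L-tryptophan 0.270 g; potassium sulfate 2.287 g

Target volume = 814 mL = 0.814 L.
glucose: 3.36% w/v = 33.6 g/L → 33.6 × 0.814 L = 27.350 g
L-tryptophan: 0.0332 g per 100 mL × 814 mL ÷ 100 = 0.270 g
potassium sulfate: 2.81 g/L × 0.814 L = 2.287 g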